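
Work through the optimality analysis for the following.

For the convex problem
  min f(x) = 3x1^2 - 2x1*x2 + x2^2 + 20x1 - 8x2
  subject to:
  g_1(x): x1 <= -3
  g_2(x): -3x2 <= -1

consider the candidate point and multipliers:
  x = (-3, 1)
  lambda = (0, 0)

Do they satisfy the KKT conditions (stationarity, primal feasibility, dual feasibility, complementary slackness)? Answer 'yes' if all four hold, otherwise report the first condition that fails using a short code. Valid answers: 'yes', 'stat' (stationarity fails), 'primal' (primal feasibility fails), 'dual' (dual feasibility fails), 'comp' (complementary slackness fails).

Gradient of f: grad f(x) = Q x + c = (0, 0)
Constraint values g_i(x) = a_i^T x - b_i:
  g_1((-3, 1)) = 0
  g_2((-3, 1)) = -2
Stationarity residual: grad f(x) + sum_i lambda_i a_i = (0, 0)
  -> stationarity OK
Primal feasibility (all g_i <= 0): OK
Dual feasibility (all lambda_i >= 0): OK
Complementary slackness (lambda_i * g_i(x) = 0 for all i): OK

Verdict: yes, KKT holds.

yes


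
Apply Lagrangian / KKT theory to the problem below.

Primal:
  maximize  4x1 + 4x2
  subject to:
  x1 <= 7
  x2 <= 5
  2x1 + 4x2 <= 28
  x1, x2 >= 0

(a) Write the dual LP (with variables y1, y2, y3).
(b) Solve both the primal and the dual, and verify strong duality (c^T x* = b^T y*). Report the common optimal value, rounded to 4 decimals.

The standard primal-dual pair for 'max c^T x s.t. A x <= b, x >= 0' is:
  Dual:  min b^T y  s.t.  A^T y >= c,  y >= 0.

So the dual LP is:
  minimize  7y1 + 5y2 + 28y3
  subject to:
    y1 + 2y3 >= 4
    y2 + 4y3 >= 4
    y1, y2, y3 >= 0

Solving the primal: x* = (7, 3.5).
  primal value c^T x* = 42.
Solving the dual: y* = (2, 0, 1).
  dual value b^T y* = 42.
Strong duality: c^T x* = b^T y*. Confirmed.

42


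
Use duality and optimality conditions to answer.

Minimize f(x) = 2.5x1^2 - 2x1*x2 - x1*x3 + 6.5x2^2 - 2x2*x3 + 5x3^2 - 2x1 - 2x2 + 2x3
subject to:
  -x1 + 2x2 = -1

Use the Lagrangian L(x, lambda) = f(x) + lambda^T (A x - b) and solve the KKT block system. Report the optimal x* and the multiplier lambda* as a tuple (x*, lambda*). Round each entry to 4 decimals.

Form the Lagrangian:
  L(x, lambda) = (1/2) x^T Q x + c^T x + lambda^T (A x - b)
Stationarity (grad_x L = 0): Q x + c + A^T lambda = 0.
Primal feasibility: A x = b.

This gives the KKT block system:
  [ Q   A^T ] [ x     ]   [-c ]
  [ A    0  ] [ lambda ] = [ b ]

Solving the linear system:
  x*      = (0.7949, -0.1026, -0.141)
  lambda* = (2.3205)
  f(x*)   = 0.3269

x* = (0.7949, -0.1026, -0.141), lambda* = (2.3205)


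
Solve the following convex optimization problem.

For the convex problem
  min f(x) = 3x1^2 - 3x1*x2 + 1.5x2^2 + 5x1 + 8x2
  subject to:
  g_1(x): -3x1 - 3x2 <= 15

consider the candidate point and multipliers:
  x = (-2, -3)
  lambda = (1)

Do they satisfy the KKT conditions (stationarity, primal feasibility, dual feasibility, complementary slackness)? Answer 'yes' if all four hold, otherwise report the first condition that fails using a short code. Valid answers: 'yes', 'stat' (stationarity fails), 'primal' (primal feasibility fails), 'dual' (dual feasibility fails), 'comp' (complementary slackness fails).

Gradient of f: grad f(x) = Q x + c = (2, 5)
Constraint values g_i(x) = a_i^T x - b_i:
  g_1((-2, -3)) = 0
Stationarity residual: grad f(x) + sum_i lambda_i a_i = (-1, 2)
  -> stationarity FAILS
Primal feasibility (all g_i <= 0): OK
Dual feasibility (all lambda_i >= 0): OK
Complementary slackness (lambda_i * g_i(x) = 0 for all i): OK

Verdict: the first failing condition is stationarity -> stat.

stat


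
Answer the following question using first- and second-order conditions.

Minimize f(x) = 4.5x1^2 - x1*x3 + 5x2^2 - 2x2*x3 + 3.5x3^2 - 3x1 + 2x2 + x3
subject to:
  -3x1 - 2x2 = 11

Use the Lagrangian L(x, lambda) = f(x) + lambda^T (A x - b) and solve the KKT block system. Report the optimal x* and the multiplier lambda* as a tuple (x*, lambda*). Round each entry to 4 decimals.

Form the Lagrangian:
  L(x, lambda) = (1/2) x^T Q x + c^T x + lambda^T (A x - b)
Stationarity (grad_x L = 0): Q x + c + A^T lambda = 0.
Primal feasibility: A x = b.

This gives the KKT block system:
  [ Q   A^T ] [ x     ]   [-c ]
  [ A    0  ] [ lambda ] = [ b ]

Solving the linear system:
  x*      = (-2.3626, -1.9561, -1.0393)
  lambda* = (-7.7413)
  f(x*)   = 43.6455

x* = (-2.3626, -1.9561, -1.0393), lambda* = (-7.7413)


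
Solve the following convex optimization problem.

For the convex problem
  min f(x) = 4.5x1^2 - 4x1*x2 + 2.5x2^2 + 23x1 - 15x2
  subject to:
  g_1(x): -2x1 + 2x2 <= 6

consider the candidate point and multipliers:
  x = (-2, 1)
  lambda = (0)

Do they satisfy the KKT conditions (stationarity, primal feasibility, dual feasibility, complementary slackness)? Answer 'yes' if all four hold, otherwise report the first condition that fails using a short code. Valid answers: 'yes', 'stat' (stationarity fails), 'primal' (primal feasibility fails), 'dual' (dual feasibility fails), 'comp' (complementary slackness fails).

Gradient of f: grad f(x) = Q x + c = (1, -2)
Constraint values g_i(x) = a_i^T x - b_i:
  g_1((-2, 1)) = 0
Stationarity residual: grad f(x) + sum_i lambda_i a_i = (1, -2)
  -> stationarity FAILS
Primal feasibility (all g_i <= 0): OK
Dual feasibility (all lambda_i >= 0): OK
Complementary slackness (lambda_i * g_i(x) = 0 for all i): OK

Verdict: the first failing condition is stationarity -> stat.

stat


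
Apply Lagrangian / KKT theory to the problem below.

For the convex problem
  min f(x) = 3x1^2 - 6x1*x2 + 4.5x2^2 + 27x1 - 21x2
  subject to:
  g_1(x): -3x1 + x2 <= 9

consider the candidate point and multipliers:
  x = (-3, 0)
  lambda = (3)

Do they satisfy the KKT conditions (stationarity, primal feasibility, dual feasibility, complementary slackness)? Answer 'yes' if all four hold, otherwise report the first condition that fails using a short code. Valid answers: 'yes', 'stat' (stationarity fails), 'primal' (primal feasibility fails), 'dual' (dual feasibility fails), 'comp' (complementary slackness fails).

Gradient of f: grad f(x) = Q x + c = (9, -3)
Constraint values g_i(x) = a_i^T x - b_i:
  g_1((-3, 0)) = 0
Stationarity residual: grad f(x) + sum_i lambda_i a_i = (0, 0)
  -> stationarity OK
Primal feasibility (all g_i <= 0): OK
Dual feasibility (all lambda_i >= 0): OK
Complementary slackness (lambda_i * g_i(x) = 0 for all i): OK

Verdict: yes, KKT holds.

yes


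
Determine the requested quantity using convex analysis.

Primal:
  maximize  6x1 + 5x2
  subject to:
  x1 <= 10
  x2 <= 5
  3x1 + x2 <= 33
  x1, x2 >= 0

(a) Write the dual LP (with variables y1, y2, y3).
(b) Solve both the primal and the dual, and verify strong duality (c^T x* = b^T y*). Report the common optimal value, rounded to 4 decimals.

The standard primal-dual pair for 'max c^T x s.t. A x <= b, x >= 0' is:
  Dual:  min b^T y  s.t.  A^T y >= c,  y >= 0.

So the dual LP is:
  minimize  10y1 + 5y2 + 33y3
  subject to:
    y1 + 3y3 >= 6
    y2 + y3 >= 5
    y1, y2, y3 >= 0

Solving the primal: x* = (9.3333, 5).
  primal value c^T x* = 81.
Solving the dual: y* = (0, 3, 2).
  dual value b^T y* = 81.
Strong duality: c^T x* = b^T y*. Confirmed.

81


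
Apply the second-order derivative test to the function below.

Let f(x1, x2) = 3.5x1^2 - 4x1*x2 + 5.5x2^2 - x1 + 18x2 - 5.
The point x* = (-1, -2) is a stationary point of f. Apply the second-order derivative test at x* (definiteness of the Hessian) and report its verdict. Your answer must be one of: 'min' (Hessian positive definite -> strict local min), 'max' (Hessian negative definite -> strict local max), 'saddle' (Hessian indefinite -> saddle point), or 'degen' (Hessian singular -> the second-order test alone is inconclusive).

Compute the Hessian H = grad^2 f:
  H = [[7, -4], [-4, 11]]
Verify stationarity: grad f(x*) = H x* + g = (0, 0).
Eigenvalues of H: 4.5279, 13.4721.
Both eigenvalues > 0, so H is positive definite -> x* is a strict local min.

min


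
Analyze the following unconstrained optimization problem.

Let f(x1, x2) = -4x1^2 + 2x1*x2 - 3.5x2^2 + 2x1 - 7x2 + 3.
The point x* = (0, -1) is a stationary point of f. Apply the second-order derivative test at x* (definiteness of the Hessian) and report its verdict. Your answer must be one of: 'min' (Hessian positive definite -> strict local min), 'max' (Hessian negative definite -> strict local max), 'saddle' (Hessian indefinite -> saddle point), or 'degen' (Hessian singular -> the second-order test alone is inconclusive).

Compute the Hessian H = grad^2 f:
  H = [[-8, 2], [2, -7]]
Verify stationarity: grad f(x*) = H x* + g = (0, 0).
Eigenvalues of H: -9.5616, -5.4384.
Both eigenvalues < 0, so H is negative definite -> x* is a strict local max.

max


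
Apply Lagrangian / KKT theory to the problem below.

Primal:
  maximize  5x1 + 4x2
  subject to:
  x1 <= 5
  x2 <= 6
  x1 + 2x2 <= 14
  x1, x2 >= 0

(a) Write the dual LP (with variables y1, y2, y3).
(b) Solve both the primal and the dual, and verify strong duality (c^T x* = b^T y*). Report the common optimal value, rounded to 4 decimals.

The standard primal-dual pair for 'max c^T x s.t. A x <= b, x >= 0' is:
  Dual:  min b^T y  s.t.  A^T y >= c,  y >= 0.

So the dual LP is:
  minimize  5y1 + 6y2 + 14y3
  subject to:
    y1 + y3 >= 5
    y2 + 2y3 >= 4
    y1, y2, y3 >= 0

Solving the primal: x* = (5, 4.5).
  primal value c^T x* = 43.
Solving the dual: y* = (3, 0, 2).
  dual value b^T y* = 43.
Strong duality: c^T x* = b^T y*. Confirmed.

43


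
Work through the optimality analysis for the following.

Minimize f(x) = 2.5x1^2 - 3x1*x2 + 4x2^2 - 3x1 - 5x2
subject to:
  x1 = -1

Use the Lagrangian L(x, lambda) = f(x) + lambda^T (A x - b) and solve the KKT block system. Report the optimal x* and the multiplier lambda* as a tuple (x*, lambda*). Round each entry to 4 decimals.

Form the Lagrangian:
  L(x, lambda) = (1/2) x^T Q x + c^T x + lambda^T (A x - b)
Stationarity (grad_x L = 0): Q x + c + A^T lambda = 0.
Primal feasibility: A x = b.

This gives the KKT block system:
  [ Q   A^T ] [ x     ]   [-c ]
  [ A    0  ] [ lambda ] = [ b ]

Solving the linear system:
  x*      = (-1, 0.25)
  lambda* = (8.75)
  f(x*)   = 5.25

x* = (-1, 0.25), lambda* = (8.75)


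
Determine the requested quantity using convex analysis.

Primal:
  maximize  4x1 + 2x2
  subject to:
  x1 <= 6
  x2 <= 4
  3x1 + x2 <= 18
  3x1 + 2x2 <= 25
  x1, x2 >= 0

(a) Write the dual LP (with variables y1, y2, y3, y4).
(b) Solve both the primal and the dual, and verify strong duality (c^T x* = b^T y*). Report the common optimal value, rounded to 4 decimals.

The standard primal-dual pair for 'max c^T x s.t. A x <= b, x >= 0' is:
  Dual:  min b^T y  s.t.  A^T y >= c,  y >= 0.

So the dual LP is:
  minimize  6y1 + 4y2 + 18y3 + 25y4
  subject to:
    y1 + 3y3 + 3y4 >= 4
    y2 + y3 + 2y4 >= 2
    y1, y2, y3, y4 >= 0

Solving the primal: x* = (4.6667, 4).
  primal value c^T x* = 26.6667.
Solving the dual: y* = (0, 0.6667, 1.3333, 0).
  dual value b^T y* = 26.6667.
Strong duality: c^T x* = b^T y*. Confirmed.

26.6667


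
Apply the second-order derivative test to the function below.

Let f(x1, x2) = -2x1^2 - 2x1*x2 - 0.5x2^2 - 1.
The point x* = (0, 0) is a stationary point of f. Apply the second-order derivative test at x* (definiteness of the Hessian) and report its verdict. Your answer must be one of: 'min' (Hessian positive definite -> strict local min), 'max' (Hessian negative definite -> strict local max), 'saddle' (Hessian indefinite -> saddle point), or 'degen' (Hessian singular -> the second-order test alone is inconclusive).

Compute the Hessian H = grad^2 f:
  H = [[-4, -2], [-2, -1]]
Verify stationarity: grad f(x*) = H x* + g = (0, 0).
Eigenvalues of H: -5, 0.
H has a zero eigenvalue (singular; negative semidefinite but not definite), so H is neither positive definite, negative definite, nor indefinite. The second-order test alone is inconclusive -> degen.
(Indeed, f is constant along the null direction of H through x*, so x* is not a strict local extremum.)

degen


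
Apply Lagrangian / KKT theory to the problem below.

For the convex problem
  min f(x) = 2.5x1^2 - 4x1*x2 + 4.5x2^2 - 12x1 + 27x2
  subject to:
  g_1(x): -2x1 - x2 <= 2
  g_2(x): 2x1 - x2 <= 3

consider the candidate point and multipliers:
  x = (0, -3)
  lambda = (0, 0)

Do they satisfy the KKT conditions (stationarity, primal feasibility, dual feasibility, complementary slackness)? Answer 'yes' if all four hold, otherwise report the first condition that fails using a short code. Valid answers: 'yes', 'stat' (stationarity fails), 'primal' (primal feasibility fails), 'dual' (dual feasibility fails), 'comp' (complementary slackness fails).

Gradient of f: grad f(x) = Q x + c = (0, 0)
Constraint values g_i(x) = a_i^T x - b_i:
  g_1((0, -3)) = 1
  g_2((0, -3)) = 0
Stationarity residual: grad f(x) + sum_i lambda_i a_i = (0, 0)
  -> stationarity OK
Primal feasibility (all g_i <= 0): FAILS
Dual feasibility (all lambda_i >= 0): OK
Complementary slackness (lambda_i * g_i(x) = 0 for all i): OK

Verdict: the first failing condition is primal_feasibility -> primal.

primal


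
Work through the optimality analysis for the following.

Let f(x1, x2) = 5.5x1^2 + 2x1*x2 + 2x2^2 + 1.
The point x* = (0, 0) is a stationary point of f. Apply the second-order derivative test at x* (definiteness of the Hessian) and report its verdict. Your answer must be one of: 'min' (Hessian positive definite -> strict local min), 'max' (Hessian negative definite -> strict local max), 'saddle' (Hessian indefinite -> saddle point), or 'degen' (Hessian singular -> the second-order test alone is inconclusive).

Compute the Hessian H = grad^2 f:
  H = [[11, 2], [2, 4]]
Verify stationarity: grad f(x*) = H x* + g = (0, 0).
Eigenvalues of H: 3.4689, 11.5311.
Both eigenvalues > 0, so H is positive definite -> x* is a strict local min.

min


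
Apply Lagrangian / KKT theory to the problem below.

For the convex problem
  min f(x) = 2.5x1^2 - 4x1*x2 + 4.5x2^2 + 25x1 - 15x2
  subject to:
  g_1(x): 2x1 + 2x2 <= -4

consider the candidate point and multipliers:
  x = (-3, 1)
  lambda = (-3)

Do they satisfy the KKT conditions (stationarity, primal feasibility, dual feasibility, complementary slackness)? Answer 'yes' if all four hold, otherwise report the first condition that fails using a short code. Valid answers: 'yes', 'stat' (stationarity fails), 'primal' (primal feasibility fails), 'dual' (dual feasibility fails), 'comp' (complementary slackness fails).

Gradient of f: grad f(x) = Q x + c = (6, 6)
Constraint values g_i(x) = a_i^T x - b_i:
  g_1((-3, 1)) = 0
Stationarity residual: grad f(x) + sum_i lambda_i a_i = (0, 0)
  -> stationarity OK
Primal feasibility (all g_i <= 0): OK
Dual feasibility (all lambda_i >= 0): FAILS
Complementary slackness (lambda_i * g_i(x) = 0 for all i): OK

Verdict: the first failing condition is dual_feasibility -> dual.

dual


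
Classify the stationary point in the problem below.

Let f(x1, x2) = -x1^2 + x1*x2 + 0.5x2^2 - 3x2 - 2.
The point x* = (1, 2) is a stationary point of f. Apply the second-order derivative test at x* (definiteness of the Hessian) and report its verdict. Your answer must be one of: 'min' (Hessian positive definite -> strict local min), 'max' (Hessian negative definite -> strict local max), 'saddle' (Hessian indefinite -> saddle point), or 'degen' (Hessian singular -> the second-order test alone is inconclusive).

Compute the Hessian H = grad^2 f:
  H = [[-2, 1], [1, 1]]
Verify stationarity: grad f(x*) = H x* + g = (0, 0).
Eigenvalues of H: -2.3028, 1.3028.
Eigenvalues have mixed signs, so H is indefinite -> x* is a saddle point.

saddle


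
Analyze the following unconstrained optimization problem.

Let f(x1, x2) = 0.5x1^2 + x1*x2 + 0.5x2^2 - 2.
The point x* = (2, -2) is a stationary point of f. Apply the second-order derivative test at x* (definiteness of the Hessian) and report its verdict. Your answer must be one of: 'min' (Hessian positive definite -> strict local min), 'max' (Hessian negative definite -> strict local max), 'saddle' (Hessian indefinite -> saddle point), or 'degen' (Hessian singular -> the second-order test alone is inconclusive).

Compute the Hessian H = grad^2 f:
  H = [[1, 1], [1, 1]]
Verify stationarity: grad f(x*) = H x* + g = (0, 0).
Eigenvalues of H: 0, 2.
H has a zero eigenvalue (singular; positive semidefinite but not definite), so H is neither positive definite, negative definite, nor indefinite. The second-order test alone is inconclusive -> degen.
(Indeed, f is constant along the null direction of H through x*, so x* is not a strict local extremum.)

degen


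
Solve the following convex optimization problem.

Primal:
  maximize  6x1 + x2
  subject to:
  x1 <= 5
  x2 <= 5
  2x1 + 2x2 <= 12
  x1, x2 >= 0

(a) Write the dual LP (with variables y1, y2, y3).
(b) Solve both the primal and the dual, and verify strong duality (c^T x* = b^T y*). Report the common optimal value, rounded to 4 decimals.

The standard primal-dual pair for 'max c^T x s.t. A x <= b, x >= 0' is:
  Dual:  min b^T y  s.t.  A^T y >= c,  y >= 0.

So the dual LP is:
  minimize  5y1 + 5y2 + 12y3
  subject to:
    y1 + 2y3 >= 6
    y2 + 2y3 >= 1
    y1, y2, y3 >= 0

Solving the primal: x* = (5, 1).
  primal value c^T x* = 31.
Solving the dual: y* = (5, 0, 0.5).
  dual value b^T y* = 31.
Strong duality: c^T x* = b^T y*. Confirmed.

31


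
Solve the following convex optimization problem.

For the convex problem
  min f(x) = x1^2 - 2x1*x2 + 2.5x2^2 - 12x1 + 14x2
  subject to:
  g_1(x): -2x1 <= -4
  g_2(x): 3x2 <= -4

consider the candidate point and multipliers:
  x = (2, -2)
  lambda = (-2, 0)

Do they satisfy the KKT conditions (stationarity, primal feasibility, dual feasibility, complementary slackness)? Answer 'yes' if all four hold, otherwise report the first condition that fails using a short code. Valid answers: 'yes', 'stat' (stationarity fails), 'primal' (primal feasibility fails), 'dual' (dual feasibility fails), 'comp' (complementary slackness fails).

Gradient of f: grad f(x) = Q x + c = (-4, 0)
Constraint values g_i(x) = a_i^T x - b_i:
  g_1((2, -2)) = 0
  g_2((2, -2)) = -2
Stationarity residual: grad f(x) + sum_i lambda_i a_i = (0, 0)
  -> stationarity OK
Primal feasibility (all g_i <= 0): OK
Dual feasibility (all lambda_i >= 0): FAILS
Complementary slackness (lambda_i * g_i(x) = 0 for all i): OK

Verdict: the first failing condition is dual_feasibility -> dual.

dual


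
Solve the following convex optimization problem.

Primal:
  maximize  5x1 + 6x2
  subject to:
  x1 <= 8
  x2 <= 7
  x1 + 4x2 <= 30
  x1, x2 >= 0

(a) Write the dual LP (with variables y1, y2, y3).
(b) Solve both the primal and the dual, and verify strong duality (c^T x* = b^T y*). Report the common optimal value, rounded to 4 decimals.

The standard primal-dual pair for 'max c^T x s.t. A x <= b, x >= 0' is:
  Dual:  min b^T y  s.t.  A^T y >= c,  y >= 0.

So the dual LP is:
  minimize  8y1 + 7y2 + 30y3
  subject to:
    y1 + y3 >= 5
    y2 + 4y3 >= 6
    y1, y2, y3 >= 0

Solving the primal: x* = (8, 5.5).
  primal value c^T x* = 73.
Solving the dual: y* = (3.5, 0, 1.5).
  dual value b^T y* = 73.
Strong duality: c^T x* = b^T y*. Confirmed.

73


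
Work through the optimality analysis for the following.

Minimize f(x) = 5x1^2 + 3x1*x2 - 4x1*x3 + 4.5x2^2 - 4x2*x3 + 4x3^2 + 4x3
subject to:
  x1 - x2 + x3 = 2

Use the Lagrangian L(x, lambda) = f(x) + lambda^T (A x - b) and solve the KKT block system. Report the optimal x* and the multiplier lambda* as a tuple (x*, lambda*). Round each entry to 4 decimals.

Form the Lagrangian:
  L(x, lambda) = (1/2) x^T Q x + c^T x + lambda^T (A x - b)
Stationarity (grad_x L = 0): Q x + c + A^T lambda = 0.
Primal feasibility: A x = b.

This gives the KKT block system:
  [ Q   A^T ] [ x     ]   [-c ]
  [ A    0  ] [ lambda ] = [ b ]

Solving the linear system:
  x*      = (0.9187, -0.823, 0.2584)
  lambda* = (-5.6842)
  f(x*)   = 6.201

x* = (0.9187, -0.823, 0.2584), lambda* = (-5.6842)


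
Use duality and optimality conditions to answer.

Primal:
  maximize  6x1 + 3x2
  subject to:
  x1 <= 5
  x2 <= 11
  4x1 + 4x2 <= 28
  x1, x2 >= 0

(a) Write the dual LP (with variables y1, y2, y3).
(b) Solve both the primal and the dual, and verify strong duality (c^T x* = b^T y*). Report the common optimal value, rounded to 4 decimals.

The standard primal-dual pair for 'max c^T x s.t. A x <= b, x >= 0' is:
  Dual:  min b^T y  s.t.  A^T y >= c,  y >= 0.

So the dual LP is:
  minimize  5y1 + 11y2 + 28y3
  subject to:
    y1 + 4y3 >= 6
    y2 + 4y3 >= 3
    y1, y2, y3 >= 0

Solving the primal: x* = (5, 2).
  primal value c^T x* = 36.
Solving the dual: y* = (3, 0, 0.75).
  dual value b^T y* = 36.
Strong duality: c^T x* = b^T y*. Confirmed.

36


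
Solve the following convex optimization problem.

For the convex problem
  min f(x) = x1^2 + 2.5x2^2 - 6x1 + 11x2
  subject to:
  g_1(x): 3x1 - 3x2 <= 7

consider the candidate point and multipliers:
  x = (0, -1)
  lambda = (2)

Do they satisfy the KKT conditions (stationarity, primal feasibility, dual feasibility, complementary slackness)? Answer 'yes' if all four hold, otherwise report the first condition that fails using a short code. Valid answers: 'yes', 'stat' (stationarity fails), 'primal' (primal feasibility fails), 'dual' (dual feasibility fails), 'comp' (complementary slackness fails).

Gradient of f: grad f(x) = Q x + c = (-6, 6)
Constraint values g_i(x) = a_i^T x - b_i:
  g_1((0, -1)) = -4
Stationarity residual: grad f(x) + sum_i lambda_i a_i = (0, 0)
  -> stationarity OK
Primal feasibility (all g_i <= 0): OK
Dual feasibility (all lambda_i >= 0): OK
Complementary slackness (lambda_i * g_i(x) = 0 for all i): FAILS

Verdict: the first failing condition is complementary_slackness -> comp.

comp


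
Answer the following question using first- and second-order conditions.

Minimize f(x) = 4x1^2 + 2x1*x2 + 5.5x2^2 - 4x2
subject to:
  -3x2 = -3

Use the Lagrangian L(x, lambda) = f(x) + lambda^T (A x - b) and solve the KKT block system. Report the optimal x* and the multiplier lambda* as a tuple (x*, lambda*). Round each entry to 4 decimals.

Form the Lagrangian:
  L(x, lambda) = (1/2) x^T Q x + c^T x + lambda^T (A x - b)
Stationarity (grad_x L = 0): Q x + c + A^T lambda = 0.
Primal feasibility: A x = b.

This gives the KKT block system:
  [ Q   A^T ] [ x     ]   [-c ]
  [ A    0  ] [ lambda ] = [ b ]

Solving the linear system:
  x*      = (-0.25, 1)
  lambda* = (2.1667)
  f(x*)   = 1.25

x* = (-0.25, 1), lambda* = (2.1667)


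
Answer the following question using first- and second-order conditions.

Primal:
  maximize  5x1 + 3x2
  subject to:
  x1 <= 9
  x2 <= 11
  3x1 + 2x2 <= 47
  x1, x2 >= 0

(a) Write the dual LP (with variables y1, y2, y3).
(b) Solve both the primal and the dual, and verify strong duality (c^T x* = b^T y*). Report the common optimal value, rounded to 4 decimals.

The standard primal-dual pair for 'max c^T x s.t. A x <= b, x >= 0' is:
  Dual:  min b^T y  s.t.  A^T y >= c,  y >= 0.

So the dual LP is:
  minimize  9y1 + 11y2 + 47y3
  subject to:
    y1 + 3y3 >= 5
    y2 + 2y3 >= 3
    y1, y2, y3 >= 0

Solving the primal: x* = (9, 10).
  primal value c^T x* = 75.
Solving the dual: y* = (0.5, 0, 1.5).
  dual value b^T y* = 75.
Strong duality: c^T x* = b^T y*. Confirmed.

75


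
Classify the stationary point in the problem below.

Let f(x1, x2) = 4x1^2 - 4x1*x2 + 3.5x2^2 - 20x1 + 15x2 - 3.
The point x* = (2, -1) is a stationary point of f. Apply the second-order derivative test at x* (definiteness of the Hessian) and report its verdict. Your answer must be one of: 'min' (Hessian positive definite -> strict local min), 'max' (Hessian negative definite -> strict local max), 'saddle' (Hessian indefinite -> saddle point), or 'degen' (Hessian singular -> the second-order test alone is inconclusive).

Compute the Hessian H = grad^2 f:
  H = [[8, -4], [-4, 7]]
Verify stationarity: grad f(x*) = H x* + g = (0, 0).
Eigenvalues of H: 3.4689, 11.5311.
Both eigenvalues > 0, so H is positive definite -> x* is a strict local min.

min


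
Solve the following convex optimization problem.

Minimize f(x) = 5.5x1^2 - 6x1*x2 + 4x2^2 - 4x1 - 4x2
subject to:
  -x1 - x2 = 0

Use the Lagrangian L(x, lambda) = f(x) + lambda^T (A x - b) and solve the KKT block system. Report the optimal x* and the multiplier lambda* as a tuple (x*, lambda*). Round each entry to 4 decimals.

Form the Lagrangian:
  L(x, lambda) = (1/2) x^T Q x + c^T x + lambda^T (A x - b)
Stationarity (grad_x L = 0): Q x + c + A^T lambda = 0.
Primal feasibility: A x = b.

This gives the KKT block system:
  [ Q   A^T ] [ x     ]   [-c ]
  [ A    0  ] [ lambda ] = [ b ]

Solving the linear system:
  x*      = (0, 0)
  lambda* = (-4)
  f(x*)   = 0

x* = (0, 0), lambda* = (-4)


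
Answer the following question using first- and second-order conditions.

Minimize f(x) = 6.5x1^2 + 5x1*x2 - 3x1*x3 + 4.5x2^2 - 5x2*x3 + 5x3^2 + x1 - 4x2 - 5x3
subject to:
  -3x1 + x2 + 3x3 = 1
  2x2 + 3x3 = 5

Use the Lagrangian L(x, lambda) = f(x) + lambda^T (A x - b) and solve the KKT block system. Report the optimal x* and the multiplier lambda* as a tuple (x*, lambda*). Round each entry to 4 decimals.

Form the Lagrangian:
  L(x, lambda) = (1/2) x^T Q x + c^T x + lambda^T (A x - b)
Stationarity (grad_x L = 0): Q x + c + A^T lambda = 0.
Primal feasibility: A x = b.

This gives the KKT block system:
  [ Q   A^T ] [ x     ]   [-c ]
  [ A    0  ] [ lambda ] = [ b ]

Solving the linear system:
  x*      = (1.0329, 0.9013, 1.0658)
  lambda* = (5.2456, -4.5965)
  f(x*)   = 4.9178

x* = (1.0329, 0.9013, 1.0658), lambda* = (5.2456, -4.5965)


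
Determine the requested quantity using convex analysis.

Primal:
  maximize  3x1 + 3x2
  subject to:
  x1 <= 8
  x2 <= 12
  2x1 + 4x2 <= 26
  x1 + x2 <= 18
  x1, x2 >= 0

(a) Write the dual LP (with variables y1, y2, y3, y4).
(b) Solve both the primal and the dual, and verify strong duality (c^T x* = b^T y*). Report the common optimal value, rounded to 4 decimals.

The standard primal-dual pair for 'max c^T x s.t. A x <= b, x >= 0' is:
  Dual:  min b^T y  s.t.  A^T y >= c,  y >= 0.

So the dual LP is:
  minimize  8y1 + 12y2 + 26y3 + 18y4
  subject to:
    y1 + 2y3 + y4 >= 3
    y2 + 4y3 + y4 >= 3
    y1, y2, y3, y4 >= 0

Solving the primal: x* = (8, 2.5).
  primal value c^T x* = 31.5.
Solving the dual: y* = (1.5, 0, 0.75, 0).
  dual value b^T y* = 31.5.
Strong duality: c^T x* = b^T y*. Confirmed.

31.5


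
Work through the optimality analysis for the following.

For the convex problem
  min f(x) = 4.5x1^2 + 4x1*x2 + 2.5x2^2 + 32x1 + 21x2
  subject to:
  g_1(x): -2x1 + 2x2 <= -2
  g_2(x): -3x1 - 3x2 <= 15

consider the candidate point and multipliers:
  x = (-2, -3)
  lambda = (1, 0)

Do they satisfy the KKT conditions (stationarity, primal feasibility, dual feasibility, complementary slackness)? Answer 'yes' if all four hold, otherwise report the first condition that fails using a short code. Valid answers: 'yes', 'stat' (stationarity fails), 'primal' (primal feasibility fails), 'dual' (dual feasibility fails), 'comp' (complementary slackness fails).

Gradient of f: grad f(x) = Q x + c = (2, -2)
Constraint values g_i(x) = a_i^T x - b_i:
  g_1((-2, -3)) = 0
  g_2((-2, -3)) = 0
Stationarity residual: grad f(x) + sum_i lambda_i a_i = (0, 0)
  -> stationarity OK
Primal feasibility (all g_i <= 0): OK
Dual feasibility (all lambda_i >= 0): OK
Complementary slackness (lambda_i * g_i(x) = 0 for all i): OK

Verdict: yes, KKT holds.

yes


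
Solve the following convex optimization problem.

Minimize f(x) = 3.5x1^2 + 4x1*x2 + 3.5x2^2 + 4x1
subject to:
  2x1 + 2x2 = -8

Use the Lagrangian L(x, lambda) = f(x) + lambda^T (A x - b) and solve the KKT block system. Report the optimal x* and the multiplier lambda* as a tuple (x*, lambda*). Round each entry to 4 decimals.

Form the Lagrangian:
  L(x, lambda) = (1/2) x^T Q x + c^T x + lambda^T (A x - b)
Stationarity (grad_x L = 0): Q x + c + A^T lambda = 0.
Primal feasibility: A x = b.

This gives the KKT block system:
  [ Q   A^T ] [ x     ]   [-c ]
  [ A    0  ] [ lambda ] = [ b ]

Solving the linear system:
  x*      = (-2.6667, -1.3333)
  lambda* = (10)
  f(x*)   = 34.6667

x* = (-2.6667, -1.3333), lambda* = (10)


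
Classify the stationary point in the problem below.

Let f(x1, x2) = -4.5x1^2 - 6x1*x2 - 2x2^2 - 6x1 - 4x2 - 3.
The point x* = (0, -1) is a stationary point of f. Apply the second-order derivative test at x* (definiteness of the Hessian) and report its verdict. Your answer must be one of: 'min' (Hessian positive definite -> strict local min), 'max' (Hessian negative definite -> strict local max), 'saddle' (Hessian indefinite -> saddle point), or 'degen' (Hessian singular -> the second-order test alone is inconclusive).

Compute the Hessian H = grad^2 f:
  H = [[-9, -6], [-6, -4]]
Verify stationarity: grad f(x*) = H x* + g = (0, 0).
Eigenvalues of H: -13, 0.
H has a zero eigenvalue (singular; negative semidefinite but not definite), so H is neither positive definite, negative definite, nor indefinite. The second-order test alone is inconclusive -> degen.
(Indeed, f is constant along the null direction of H through x*, so x* is not a strict local extremum.)

degen


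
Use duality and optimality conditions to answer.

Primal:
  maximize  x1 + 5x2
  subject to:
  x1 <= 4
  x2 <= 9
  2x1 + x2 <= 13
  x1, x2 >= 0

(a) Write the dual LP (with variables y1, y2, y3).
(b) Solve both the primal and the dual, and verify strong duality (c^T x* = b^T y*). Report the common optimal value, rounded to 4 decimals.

The standard primal-dual pair for 'max c^T x s.t. A x <= b, x >= 0' is:
  Dual:  min b^T y  s.t.  A^T y >= c,  y >= 0.

So the dual LP is:
  minimize  4y1 + 9y2 + 13y3
  subject to:
    y1 + 2y3 >= 1
    y2 + y3 >= 5
    y1, y2, y3 >= 0

Solving the primal: x* = (2, 9).
  primal value c^T x* = 47.
Solving the dual: y* = (0, 4.5, 0.5).
  dual value b^T y* = 47.
Strong duality: c^T x* = b^T y*. Confirmed.

47


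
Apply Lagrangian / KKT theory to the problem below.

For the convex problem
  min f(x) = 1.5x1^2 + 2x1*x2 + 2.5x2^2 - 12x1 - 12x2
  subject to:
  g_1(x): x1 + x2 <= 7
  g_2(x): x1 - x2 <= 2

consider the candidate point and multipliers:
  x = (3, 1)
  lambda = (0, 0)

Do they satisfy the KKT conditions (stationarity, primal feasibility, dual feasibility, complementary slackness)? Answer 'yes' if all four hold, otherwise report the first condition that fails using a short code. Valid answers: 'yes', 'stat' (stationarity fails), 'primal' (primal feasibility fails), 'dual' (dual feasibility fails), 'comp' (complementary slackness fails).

Gradient of f: grad f(x) = Q x + c = (-1, -1)
Constraint values g_i(x) = a_i^T x - b_i:
  g_1((3, 1)) = -3
  g_2((3, 1)) = 0
Stationarity residual: grad f(x) + sum_i lambda_i a_i = (-1, -1)
  -> stationarity FAILS
Primal feasibility (all g_i <= 0): OK
Dual feasibility (all lambda_i >= 0): OK
Complementary slackness (lambda_i * g_i(x) = 0 for all i): OK

Verdict: the first failing condition is stationarity -> stat.

stat


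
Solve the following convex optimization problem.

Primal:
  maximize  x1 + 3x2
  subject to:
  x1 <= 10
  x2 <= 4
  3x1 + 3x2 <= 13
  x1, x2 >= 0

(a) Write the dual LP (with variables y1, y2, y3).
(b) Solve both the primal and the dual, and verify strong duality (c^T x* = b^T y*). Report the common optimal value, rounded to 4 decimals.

The standard primal-dual pair for 'max c^T x s.t. A x <= b, x >= 0' is:
  Dual:  min b^T y  s.t.  A^T y >= c,  y >= 0.

So the dual LP is:
  minimize  10y1 + 4y2 + 13y3
  subject to:
    y1 + 3y3 >= 1
    y2 + 3y3 >= 3
    y1, y2, y3 >= 0

Solving the primal: x* = (0.3333, 4).
  primal value c^T x* = 12.3333.
Solving the dual: y* = (0, 2, 0.3333).
  dual value b^T y* = 12.3333.
Strong duality: c^T x* = b^T y*. Confirmed.

12.3333


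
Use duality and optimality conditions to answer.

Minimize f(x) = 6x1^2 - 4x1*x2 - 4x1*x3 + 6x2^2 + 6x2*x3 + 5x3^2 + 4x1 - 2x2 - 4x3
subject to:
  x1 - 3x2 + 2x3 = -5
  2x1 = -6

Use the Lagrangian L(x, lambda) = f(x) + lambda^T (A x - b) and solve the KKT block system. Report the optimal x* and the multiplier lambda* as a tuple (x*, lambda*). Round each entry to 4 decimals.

Form the Lagrangian:
  L(x, lambda) = (1/2) x^T Q x + c^T x + lambda^T (A x - b)
Stationarity (grad_x L = 0): Q x + c + A^T lambda = 0.
Primal feasibility: A x = b.

This gives the KKT block system:
  [ Q   A^T ] [ x     ]   [-c ]
  [ A    0  ] [ lambda ] = [ b ]

Solving the linear system:
  x*      = (-3, -0.019, -1.0286)
  lambda* = (1.2, 13.3048)
  f(x*)   = 38.9905

x* = (-3, -0.019, -1.0286), lambda* = (1.2, 13.3048)


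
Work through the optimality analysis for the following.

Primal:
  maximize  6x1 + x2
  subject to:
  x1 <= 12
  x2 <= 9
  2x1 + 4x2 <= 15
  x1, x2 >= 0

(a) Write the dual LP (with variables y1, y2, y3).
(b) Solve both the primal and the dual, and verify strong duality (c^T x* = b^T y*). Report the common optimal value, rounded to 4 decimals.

The standard primal-dual pair for 'max c^T x s.t. A x <= b, x >= 0' is:
  Dual:  min b^T y  s.t.  A^T y >= c,  y >= 0.

So the dual LP is:
  minimize  12y1 + 9y2 + 15y3
  subject to:
    y1 + 2y3 >= 6
    y2 + 4y3 >= 1
    y1, y2, y3 >= 0

Solving the primal: x* = (7.5, 0).
  primal value c^T x* = 45.
Solving the dual: y* = (0, 0, 3).
  dual value b^T y* = 45.
Strong duality: c^T x* = b^T y*. Confirmed.

45


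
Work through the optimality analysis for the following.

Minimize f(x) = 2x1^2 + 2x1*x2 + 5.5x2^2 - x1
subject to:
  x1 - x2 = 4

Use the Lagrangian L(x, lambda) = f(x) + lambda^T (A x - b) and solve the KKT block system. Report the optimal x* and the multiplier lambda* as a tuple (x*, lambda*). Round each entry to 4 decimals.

Form the Lagrangian:
  L(x, lambda) = (1/2) x^T Q x + c^T x + lambda^T (A x - b)
Stationarity (grad_x L = 0): Q x + c + A^T lambda = 0.
Primal feasibility: A x = b.

This gives the KKT block system:
  [ Q   A^T ] [ x     ]   [-c ]
  [ A    0  ] [ lambda ] = [ b ]

Solving the linear system:
  x*      = (2.7895, -1.2105)
  lambda* = (-7.7368)
  f(x*)   = 14.0789

x* = (2.7895, -1.2105), lambda* = (-7.7368)


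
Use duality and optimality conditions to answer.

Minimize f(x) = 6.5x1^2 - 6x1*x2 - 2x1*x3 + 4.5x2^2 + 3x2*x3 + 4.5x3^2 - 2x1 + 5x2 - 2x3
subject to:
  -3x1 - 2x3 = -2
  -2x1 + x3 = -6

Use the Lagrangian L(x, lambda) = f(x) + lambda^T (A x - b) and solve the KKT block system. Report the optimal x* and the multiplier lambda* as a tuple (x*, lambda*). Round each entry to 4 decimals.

Form the Lagrangian:
  L(x, lambda) = (1/2) x^T Q x + c^T x + lambda^T (A x - b)
Stationarity (grad_x L = 0): Q x + c + A^T lambda = 0.
Primal feasibility: A x = b.

This gives the KKT block system:
  [ Q   A^T ] [ x     ]   [-c ]
  [ A    0  ] [ lambda ] = [ b ]

Solving the linear system:
  x*      = (2, 1.4444, -2)
  lambda* = (-2.8571, 13.9524)
  f(x*)   = 42.6111

x* = (2, 1.4444, -2), lambda* = (-2.8571, 13.9524)


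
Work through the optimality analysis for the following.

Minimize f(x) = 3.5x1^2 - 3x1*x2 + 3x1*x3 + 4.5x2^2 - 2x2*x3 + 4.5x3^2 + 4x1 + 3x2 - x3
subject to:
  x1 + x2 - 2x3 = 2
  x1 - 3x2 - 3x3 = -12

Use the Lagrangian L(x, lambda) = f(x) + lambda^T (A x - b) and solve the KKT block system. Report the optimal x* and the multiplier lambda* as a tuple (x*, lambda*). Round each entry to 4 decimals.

Form the Lagrangian:
  L(x, lambda) = (1/2) x^T Q x + c^T x + lambda^T (A x - b)
Stationarity (grad_x L = 0): Q x + c + A^T lambda = 0.
Primal feasibility: A x = b.

This gives the KKT block system:
  [ Q   A^T ] [ x     ]   [-c ]
  [ A    0  ] [ lambda ] = [ b ]

Solving the linear system:
  x*      = (0.665, 3.2594, 0.9622)
  lambda* = (-8.4264, 6.663)
  f(x*)   = 54.1426

x* = (0.665, 3.2594, 0.9622), lambda* = (-8.4264, 6.663)


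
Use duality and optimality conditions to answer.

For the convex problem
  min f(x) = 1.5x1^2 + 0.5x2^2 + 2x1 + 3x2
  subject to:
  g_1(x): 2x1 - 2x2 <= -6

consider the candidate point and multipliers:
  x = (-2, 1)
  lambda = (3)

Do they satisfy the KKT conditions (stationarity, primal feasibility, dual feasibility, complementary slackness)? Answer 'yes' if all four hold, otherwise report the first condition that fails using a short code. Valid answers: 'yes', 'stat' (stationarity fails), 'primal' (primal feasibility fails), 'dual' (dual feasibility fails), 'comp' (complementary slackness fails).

Gradient of f: grad f(x) = Q x + c = (-4, 4)
Constraint values g_i(x) = a_i^T x - b_i:
  g_1((-2, 1)) = 0
Stationarity residual: grad f(x) + sum_i lambda_i a_i = (2, -2)
  -> stationarity FAILS
Primal feasibility (all g_i <= 0): OK
Dual feasibility (all lambda_i >= 0): OK
Complementary slackness (lambda_i * g_i(x) = 0 for all i): OK

Verdict: the first failing condition is stationarity -> stat.

stat


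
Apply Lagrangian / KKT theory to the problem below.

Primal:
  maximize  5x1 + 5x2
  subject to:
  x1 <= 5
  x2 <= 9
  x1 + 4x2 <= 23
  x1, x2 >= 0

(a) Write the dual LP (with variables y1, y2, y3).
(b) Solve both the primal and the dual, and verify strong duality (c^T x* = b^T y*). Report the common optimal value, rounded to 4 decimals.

The standard primal-dual pair for 'max c^T x s.t. A x <= b, x >= 0' is:
  Dual:  min b^T y  s.t.  A^T y >= c,  y >= 0.

So the dual LP is:
  minimize  5y1 + 9y2 + 23y3
  subject to:
    y1 + y3 >= 5
    y2 + 4y3 >= 5
    y1, y2, y3 >= 0

Solving the primal: x* = (5, 4.5).
  primal value c^T x* = 47.5.
Solving the dual: y* = (3.75, 0, 1.25).
  dual value b^T y* = 47.5.
Strong duality: c^T x* = b^T y*. Confirmed.

47.5


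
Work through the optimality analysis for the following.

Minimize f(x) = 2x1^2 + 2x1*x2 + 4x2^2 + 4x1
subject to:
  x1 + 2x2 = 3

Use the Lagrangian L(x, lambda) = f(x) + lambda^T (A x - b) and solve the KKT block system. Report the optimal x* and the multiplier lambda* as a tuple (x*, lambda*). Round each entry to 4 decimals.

Form the Lagrangian:
  L(x, lambda) = (1/2) x^T Q x + c^T x + lambda^T (A x - b)
Stationarity (grad_x L = 0): Q x + c + A^T lambda = 0.
Primal feasibility: A x = b.

This gives the KKT block system:
  [ Q   A^T ] [ x     ]   [-c ]
  [ A    0  ] [ lambda ] = [ b ]

Solving the linear system:
  x*      = (-0.25, 1.625)
  lambda* = (-6.25)
  f(x*)   = 8.875

x* = (-0.25, 1.625), lambda* = (-6.25)


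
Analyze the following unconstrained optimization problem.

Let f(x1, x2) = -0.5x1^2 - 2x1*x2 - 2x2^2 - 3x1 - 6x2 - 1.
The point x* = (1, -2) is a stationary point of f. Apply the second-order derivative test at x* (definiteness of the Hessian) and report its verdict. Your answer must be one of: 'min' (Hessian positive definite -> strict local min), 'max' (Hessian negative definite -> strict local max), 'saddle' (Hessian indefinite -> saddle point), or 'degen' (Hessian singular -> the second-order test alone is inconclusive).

Compute the Hessian H = grad^2 f:
  H = [[-1, -2], [-2, -4]]
Verify stationarity: grad f(x*) = H x* + g = (0, 0).
Eigenvalues of H: -5, 0.
H has a zero eigenvalue (singular; negative semidefinite but not definite), so H is neither positive definite, negative definite, nor indefinite. The second-order test alone is inconclusive -> degen.
(Indeed, f is constant along the null direction of H through x*, so x* is not a strict local extremum.)

degen


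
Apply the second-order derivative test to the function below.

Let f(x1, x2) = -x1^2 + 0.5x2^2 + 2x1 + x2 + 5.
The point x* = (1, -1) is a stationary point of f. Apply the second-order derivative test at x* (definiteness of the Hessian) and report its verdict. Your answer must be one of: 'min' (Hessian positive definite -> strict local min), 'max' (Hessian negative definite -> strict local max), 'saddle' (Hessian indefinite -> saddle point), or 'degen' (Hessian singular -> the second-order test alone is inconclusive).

Compute the Hessian H = grad^2 f:
  H = [[-2, 0], [0, 1]]
Verify stationarity: grad f(x*) = H x* + g = (0, 0).
Eigenvalues of H: -2, 1.
Eigenvalues have mixed signs, so H is indefinite -> x* is a saddle point.

saddle


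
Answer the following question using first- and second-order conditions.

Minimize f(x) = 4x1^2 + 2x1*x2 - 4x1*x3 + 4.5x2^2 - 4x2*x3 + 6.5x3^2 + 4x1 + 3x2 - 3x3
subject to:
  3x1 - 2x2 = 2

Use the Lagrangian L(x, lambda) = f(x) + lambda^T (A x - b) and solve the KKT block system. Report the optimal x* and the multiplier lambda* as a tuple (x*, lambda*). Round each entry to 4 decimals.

Form the Lagrangian:
  L(x, lambda) = (1/2) x^T Q x + c^T x + lambda^T (A x - b)
Stationarity (grad_x L = 0): Q x + c + A^T lambda = 0.
Primal feasibility: A x = b.

This gives the KKT block system:
  [ Q   A^T ] [ x     ]   [-c ]
  [ A    0  ] [ lambda ] = [ b ]

Solving the linear system:
  x*      = (0.2346, -0.6481, 0.1035)
  lambda* = (-1.3888)
  f(x*)   = 0.7306

x* = (0.2346, -0.6481, 0.1035), lambda* = (-1.3888)
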